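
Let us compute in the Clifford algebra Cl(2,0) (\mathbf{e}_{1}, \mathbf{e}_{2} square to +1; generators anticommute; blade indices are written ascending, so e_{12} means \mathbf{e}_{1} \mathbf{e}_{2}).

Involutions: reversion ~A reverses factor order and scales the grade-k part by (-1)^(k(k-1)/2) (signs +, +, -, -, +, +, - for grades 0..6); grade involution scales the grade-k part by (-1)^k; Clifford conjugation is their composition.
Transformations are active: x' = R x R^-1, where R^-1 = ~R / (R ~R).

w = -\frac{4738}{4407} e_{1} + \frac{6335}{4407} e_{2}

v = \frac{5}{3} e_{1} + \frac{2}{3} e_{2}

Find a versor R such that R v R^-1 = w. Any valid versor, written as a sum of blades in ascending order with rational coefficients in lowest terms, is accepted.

Equal squares first: v^2 = w^2 = \frac{29}{9}. Then v + w = \frac{869}{1469} e_{1} + \frac{3091}{1469} e_{2} is a versor taking v to w, provided it is invertible.
Answer: \frac{869}{1469} e_{1} + \frac{3091}{1469} e_{2}


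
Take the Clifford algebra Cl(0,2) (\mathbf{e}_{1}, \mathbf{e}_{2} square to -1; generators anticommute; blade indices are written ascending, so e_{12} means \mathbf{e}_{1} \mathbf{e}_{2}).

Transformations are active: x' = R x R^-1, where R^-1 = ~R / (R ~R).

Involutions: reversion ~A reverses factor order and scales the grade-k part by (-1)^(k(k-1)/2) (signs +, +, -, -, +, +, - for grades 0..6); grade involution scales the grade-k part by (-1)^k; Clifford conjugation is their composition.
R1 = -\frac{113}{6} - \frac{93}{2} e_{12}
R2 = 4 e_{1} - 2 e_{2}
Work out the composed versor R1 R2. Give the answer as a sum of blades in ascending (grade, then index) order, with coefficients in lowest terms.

Distribute over the terms of R1 (each basis-blade product reordered to ascending indices, repeated generators contracted through their squares):
(-\frac{113}{6}) R2 = -\frac{226}{3} e_{1} + \frac{113}{3} e_{2}
(-\frac{93}{2} e_{12}) R2 = -93 e_{1} - 186 e_{2}
Summing the partial products and collecting blades:
Answer: -\frac{505}{3} e_{1} - \frac{445}{3} e_{2}


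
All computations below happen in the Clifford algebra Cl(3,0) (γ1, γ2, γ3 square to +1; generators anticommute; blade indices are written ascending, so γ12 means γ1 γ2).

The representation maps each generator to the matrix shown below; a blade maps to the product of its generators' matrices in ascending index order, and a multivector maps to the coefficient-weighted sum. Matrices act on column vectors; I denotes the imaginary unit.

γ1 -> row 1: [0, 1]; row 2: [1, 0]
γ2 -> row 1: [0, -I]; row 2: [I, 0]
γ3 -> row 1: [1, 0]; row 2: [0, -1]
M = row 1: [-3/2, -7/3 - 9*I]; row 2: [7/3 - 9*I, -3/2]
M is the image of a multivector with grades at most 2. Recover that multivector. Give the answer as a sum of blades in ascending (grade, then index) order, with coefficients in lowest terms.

Method: 1, rho(γ1), rho(γ2), rho(γ3) form a trace-orthogonal basis of the 2x2 complex matrices (tr(X Y) = 2 if X = Y, else 0), so M = m0*1 + m1*rho(γ1) + m2*rho(γ2) + m3*rho(γ3) with m0 = tr(M)/2 = -3/2, m1 = tr(M rho(γ1))/2 = -9*I, m2 = tr(M rho(γ2))/2 = -7*I/3, m3 = tr(M rho(γ3))/2 = 0.
Multiplying table entries, the bivector images are rho(γ12) = I*rho(γ3), rho(γ13) = -I*rho(γ2), rho(γ23) = I*rho(γ1); with real blade coefficients the real parts of m0..m3 are the coefficients of 1, γ1, γ2, γ3 and the imaginary parts give the bivectors (γ23: Im m1, γ13: -Im m2, γ12: Im m3).
Answer: -3/2 + 7/3*γ13 - 9*γ23


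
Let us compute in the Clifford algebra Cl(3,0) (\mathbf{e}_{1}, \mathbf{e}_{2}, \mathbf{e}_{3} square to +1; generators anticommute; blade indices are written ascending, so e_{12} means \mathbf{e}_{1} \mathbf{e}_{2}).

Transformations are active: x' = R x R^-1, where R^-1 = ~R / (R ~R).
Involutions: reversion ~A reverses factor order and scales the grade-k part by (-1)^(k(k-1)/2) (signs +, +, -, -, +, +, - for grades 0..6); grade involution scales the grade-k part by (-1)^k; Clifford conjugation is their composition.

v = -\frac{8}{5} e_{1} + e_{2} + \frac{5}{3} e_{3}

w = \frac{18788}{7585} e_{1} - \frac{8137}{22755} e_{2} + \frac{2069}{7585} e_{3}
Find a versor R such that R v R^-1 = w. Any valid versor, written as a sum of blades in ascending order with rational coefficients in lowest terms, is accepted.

Equal squares first: v^2 = w^2 = \frac{1426}{225}. Then v + w = \frac{6652}{7585} e_{1} + \frac{14618}{22755} e_{2} + \frac{44132}{22755} e_{3} is a versor taking v to w, provided it is invertible.
Answer: \frac{6652}{7585} e_{1} + \frac{14618}{22755} e_{2} + \frac{44132}{22755} e_{3}


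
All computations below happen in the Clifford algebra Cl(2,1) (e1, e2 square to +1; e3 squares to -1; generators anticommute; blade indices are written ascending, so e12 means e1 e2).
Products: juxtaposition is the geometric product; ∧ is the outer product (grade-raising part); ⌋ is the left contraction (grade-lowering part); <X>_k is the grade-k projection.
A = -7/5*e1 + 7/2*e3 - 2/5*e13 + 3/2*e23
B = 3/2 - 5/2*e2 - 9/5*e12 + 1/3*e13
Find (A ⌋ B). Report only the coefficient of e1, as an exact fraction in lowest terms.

step 1: -2/15 + 7/6*e1 + 63/25*e2 - 7/15*e3
Answer: 7/6


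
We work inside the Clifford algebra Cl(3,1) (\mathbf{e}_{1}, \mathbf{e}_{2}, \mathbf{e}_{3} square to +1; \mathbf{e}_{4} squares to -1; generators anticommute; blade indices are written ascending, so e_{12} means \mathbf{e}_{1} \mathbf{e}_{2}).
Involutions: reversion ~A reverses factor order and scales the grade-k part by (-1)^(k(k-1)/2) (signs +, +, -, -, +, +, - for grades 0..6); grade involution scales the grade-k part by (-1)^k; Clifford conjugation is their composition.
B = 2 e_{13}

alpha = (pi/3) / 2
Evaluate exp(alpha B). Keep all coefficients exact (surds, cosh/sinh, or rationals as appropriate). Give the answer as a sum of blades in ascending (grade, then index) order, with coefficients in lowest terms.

B^2 = (2)^2*(e_{13})^2 = 4*(-1) = -4 (a basis 2-blade squares to minus the product of its generators' squares).
B^2 = -4 — a negative square means the series sums to a rotation: l = 2, alpha*l = \frac{\pi}{3}, so exp(alpha B) = cos(\frac{\pi}{3}) + (sin(\frac{\pi}{3})/2)*B = \frac{1}{2} + (\frac{\sqrt{3}}{4})*B.
Answer: \frac{1}{2} + \frac{\sqrt{3}}{2} e_{13}


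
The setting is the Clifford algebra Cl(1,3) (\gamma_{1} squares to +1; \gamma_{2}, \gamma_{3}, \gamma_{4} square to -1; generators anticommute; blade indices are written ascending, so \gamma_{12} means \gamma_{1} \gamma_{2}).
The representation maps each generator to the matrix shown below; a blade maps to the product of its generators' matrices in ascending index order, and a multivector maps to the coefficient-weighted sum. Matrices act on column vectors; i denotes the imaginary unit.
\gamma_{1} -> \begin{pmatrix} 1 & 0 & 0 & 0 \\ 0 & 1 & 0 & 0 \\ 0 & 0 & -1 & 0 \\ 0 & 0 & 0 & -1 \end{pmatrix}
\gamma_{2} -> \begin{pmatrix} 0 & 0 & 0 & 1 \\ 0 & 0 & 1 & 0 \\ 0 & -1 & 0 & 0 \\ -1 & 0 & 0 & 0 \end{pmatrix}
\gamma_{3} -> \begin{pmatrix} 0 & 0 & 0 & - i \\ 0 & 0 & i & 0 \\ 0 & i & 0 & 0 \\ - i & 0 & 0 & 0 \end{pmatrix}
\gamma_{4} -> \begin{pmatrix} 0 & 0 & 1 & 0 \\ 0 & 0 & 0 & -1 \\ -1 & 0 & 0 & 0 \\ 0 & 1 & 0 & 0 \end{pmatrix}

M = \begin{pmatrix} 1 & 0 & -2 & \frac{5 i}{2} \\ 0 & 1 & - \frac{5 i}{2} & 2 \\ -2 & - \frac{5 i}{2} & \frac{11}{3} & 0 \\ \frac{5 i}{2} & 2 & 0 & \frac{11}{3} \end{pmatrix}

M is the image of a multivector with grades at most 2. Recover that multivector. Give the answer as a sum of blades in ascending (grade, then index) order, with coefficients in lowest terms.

Method: the blade images are trace-orthogonal — tr(rho(e_A) rho(e_B)^-1) = 4 if A = B and 0 otherwise — and rho(e_A)^-1 = (e_A)^2 * rho(e_A) with (e_A)^2 = +1 or -1, so the coefficient of e_A in the preimage is (e_A)^2 * tr(M rho(e_A))/4.
Nonzero projections over blades of grade <= 2: 1: (1)^2 = +1, tr(M 1) = \frac{28}{3}, coefficient \frac{7}{3}; \gamma_{1}: (\gamma_{1})^2 = +1, tr(M rho(\gamma_{1})) = - \frac{16}{3}, coefficient -\frac{4}{3}; \gamma_{3}: (\gamma_{3})^2 = -1, tr(M rho(\gamma_{3})) = 10, coefficient -\frac{5}{2}; \gamma_{14}: (\gamma_{14})^2 = +1, tr(M rho(\gamma_{14})) = -8, coefficient -2. Every other blade of grade <= 2 projects to 0.
Answer: \frac{7}{3} - \frac{4}{3} \gamma_{1} - \frac{5}{2} \gamma_{3} - 2 \gamma_{14}


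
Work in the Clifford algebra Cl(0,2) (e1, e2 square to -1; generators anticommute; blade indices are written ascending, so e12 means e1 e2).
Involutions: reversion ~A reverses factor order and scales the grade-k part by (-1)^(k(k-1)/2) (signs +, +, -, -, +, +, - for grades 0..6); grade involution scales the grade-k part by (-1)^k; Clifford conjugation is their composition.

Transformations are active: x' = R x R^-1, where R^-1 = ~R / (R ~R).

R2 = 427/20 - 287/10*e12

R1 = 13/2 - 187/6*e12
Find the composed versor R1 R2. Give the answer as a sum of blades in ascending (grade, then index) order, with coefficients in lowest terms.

Distribute over the terms of R1 (each basis-blade product reordered to ascending indices, repeated generators contracted through their squares):
(13/2) R2 = 5551/40 - 3731/20*e12
(-187/6*e12) R2 = -53669/60 - 79849/120*e12
Summing the partial products and collecting blades:
Answer: -18137/24 - 20447/24*e12


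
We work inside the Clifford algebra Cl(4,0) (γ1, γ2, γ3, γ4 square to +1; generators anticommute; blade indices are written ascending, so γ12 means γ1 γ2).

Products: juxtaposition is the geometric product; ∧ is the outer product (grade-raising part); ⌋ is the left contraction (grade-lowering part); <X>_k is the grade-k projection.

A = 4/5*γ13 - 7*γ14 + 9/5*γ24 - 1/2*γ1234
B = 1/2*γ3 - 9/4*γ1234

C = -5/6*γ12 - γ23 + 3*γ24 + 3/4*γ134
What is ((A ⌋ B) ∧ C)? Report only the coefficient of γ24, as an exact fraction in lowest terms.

step 1: 9/8 - 81/20*γ13 - 63/4*γ23 - 9/5*γ24
step 2: -15/16*γ12 - 9/8*γ23 + 27/8*γ24 + 27/32*γ134 + 243/20*γ1234
Answer: 27/8


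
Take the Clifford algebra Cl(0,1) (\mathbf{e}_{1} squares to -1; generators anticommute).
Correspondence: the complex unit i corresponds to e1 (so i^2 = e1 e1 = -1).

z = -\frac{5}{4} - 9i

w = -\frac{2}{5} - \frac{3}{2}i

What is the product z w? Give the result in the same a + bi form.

In blades: z = -\frac{5}{4} - 9 e_{1}, w = -\frac{2}{5} - \frac{3}{2} e_{1}.
Distribute z over w term by term (generator squares from the signature, products reordered to ascending indices): (-\frac{5}{4})*w = \frac{1}{2} + \frac{15}{8} e_{1}; (-9 e_{1})*w = -\frac{27}{2} + \frac{18}{5} e_{1}.
Sum: -13 + \frac{219}{40} e_{1}; translating back through the correspondence:
Answer: -13 + \frac{219}{40}i


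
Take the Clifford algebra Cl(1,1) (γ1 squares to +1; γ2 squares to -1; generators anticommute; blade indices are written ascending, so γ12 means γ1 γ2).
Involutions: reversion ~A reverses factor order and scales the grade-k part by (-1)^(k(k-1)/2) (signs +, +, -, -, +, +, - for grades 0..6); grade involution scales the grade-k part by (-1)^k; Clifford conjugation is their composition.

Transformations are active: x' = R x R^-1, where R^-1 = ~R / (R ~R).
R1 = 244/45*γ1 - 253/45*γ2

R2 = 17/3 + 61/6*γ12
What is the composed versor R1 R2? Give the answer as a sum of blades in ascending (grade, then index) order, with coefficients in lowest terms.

Distribute over the terms of R1 (each basis-blade product reordered to ascending indices, repeated generators contracted through their squares):
(244/45*γ1) R2 = 4148/135*γ1 + 7442/135*γ2
(-253/45*γ2) R2 = -15433/270*γ1 - 4301/135*γ2
Summing the partial products and collecting blades:
Answer: -793/30*γ1 + 349/15*γ2


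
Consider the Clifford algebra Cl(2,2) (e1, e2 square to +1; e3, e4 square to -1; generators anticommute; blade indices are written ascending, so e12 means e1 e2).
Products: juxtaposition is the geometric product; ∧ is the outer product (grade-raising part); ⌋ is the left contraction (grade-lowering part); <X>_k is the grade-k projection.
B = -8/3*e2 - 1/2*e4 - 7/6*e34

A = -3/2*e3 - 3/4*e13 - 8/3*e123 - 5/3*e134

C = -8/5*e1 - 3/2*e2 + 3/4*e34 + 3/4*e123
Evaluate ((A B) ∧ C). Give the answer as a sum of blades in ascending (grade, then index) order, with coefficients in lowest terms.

step 1: -35/18*e1 - 7/4*e4 - 143/18*e13 - 7/8*e14 - 4*e23 + 3/4*e34 - 2*e123 - 28/9*e124 + 3/8*e134 + 52/9*e1234
step 2: 35/12*e12 - 14/5*e14 - 21/8*e24 - 331/60*e123 - 21/16*e124 - 319/120*e134 - 9/8*e234 + 3/4*e1234
Answer: 35/12*e12 - 14/5*e14 - 21/8*e24 - 331/60*e123 - 21/16*e124 - 319/120*e134 - 9/8*e234 + 3/4*e1234


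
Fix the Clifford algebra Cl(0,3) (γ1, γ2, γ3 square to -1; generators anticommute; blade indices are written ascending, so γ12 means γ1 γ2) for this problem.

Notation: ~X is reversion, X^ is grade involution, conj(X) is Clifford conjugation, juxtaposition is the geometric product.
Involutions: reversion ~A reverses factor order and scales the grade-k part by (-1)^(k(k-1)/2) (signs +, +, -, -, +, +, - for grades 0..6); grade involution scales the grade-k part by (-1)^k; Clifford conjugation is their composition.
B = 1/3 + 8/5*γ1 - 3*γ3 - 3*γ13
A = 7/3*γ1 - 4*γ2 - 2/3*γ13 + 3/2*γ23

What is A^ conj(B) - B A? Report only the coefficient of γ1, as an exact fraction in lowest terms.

first term: -26/15 + 11/9*γ1 - 19/6*γ2 + 121/15*γ3 + 19/10*γ12 - 65/9*γ13 + 25/2*γ23 - 72/5*γ123
second term: -86/15 + 25/9*γ1 - 35/6*γ2 - 89/15*γ3 - 109/10*γ12 + 61/9*γ13 - 23/2*γ23 - 48/5*γ123
Answer: -14/9


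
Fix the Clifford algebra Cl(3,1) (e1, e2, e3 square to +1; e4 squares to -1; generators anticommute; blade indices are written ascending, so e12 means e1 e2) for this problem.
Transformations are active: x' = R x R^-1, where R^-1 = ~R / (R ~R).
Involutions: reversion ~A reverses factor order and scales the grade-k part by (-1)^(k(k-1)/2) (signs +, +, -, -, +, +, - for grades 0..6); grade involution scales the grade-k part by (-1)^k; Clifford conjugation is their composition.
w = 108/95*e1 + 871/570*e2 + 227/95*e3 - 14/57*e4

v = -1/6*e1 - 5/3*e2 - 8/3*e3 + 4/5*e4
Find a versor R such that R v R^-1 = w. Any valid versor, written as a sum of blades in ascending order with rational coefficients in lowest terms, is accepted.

Sketch: the shared square 2783/300 makes R = v + w = 553/570*e1 - 79/570*e2 - 79/285*e3 + 158/285*e4 the natural versor; its sandwich fixes that direction, negates (v - w)/2, and sends v to w.
Answer: 553/570*e1 - 79/570*e2 - 79/285*e3 + 158/285*e4


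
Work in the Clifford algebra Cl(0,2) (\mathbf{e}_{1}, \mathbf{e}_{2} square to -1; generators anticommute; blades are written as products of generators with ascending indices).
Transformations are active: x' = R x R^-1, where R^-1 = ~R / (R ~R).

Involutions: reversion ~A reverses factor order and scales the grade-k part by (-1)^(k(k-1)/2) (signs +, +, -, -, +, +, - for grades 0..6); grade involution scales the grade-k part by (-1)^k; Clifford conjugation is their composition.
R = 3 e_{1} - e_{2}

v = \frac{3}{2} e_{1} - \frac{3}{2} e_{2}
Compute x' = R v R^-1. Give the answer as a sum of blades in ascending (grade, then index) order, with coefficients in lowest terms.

~R = 3 e_{1} - e_{2}, and R ~R = -10, so R^-1 = ~R / (-10).
R v = -6 - 3 e_{1} e_{2}
Answer: \frac{21}{10} e_{1} + \frac{3}{10} e_{2}


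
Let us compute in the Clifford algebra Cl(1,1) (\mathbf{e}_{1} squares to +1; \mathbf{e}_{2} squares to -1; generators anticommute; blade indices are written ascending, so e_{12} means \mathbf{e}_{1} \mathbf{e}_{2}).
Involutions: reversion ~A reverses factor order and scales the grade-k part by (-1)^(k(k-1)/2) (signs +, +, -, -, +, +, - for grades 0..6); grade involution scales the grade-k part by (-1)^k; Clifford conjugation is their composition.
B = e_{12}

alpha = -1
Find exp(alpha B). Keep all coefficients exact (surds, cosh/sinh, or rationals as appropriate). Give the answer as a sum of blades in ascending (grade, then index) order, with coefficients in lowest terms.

B^2 = (1)^2*(e_{12})^2 = 1*(+1) = 1 (a basis 2-blade squares to minus the product of its generators' squares).
B^2 = 1 — B^2 > 0, so the exponential closes hyperbolically: l = 1, alpha*l = -1, so exp(alpha B) = cosh(-1) + (sinh(-1)/1)*B = \cosh{\left(1 \right)} + (- \sinh{\left(1 \right)})*B.
Answer: \cosh{\left(1 \right)} - \sinh{\left(1 \right)} e_{12}


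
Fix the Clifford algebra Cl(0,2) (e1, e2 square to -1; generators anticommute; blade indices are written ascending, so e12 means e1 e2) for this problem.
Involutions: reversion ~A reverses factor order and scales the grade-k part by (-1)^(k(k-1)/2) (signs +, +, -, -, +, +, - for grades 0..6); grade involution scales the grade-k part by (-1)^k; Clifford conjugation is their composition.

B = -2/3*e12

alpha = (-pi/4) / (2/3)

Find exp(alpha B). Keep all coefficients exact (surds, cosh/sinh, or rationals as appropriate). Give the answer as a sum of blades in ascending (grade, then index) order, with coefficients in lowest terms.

B^2 = (-2/3)^2*(e12)^2 = 4/9*(-1) = -4/9 (a basis 2-blade squares to minus the product of its generators' squares).
B^2 = -4/9 — circular case — the even/odd split gives cos and sin: l = 2/3, alpha*l = -pi/4, so exp(alpha B) = cos(-pi/4) + (sin(-pi/4)/(2/3))*B = sqrt(2)/2 + (-3*sqrt(2)/4)*B.
Answer: sqrt(2)/2 + sqrt(2)/2*e12


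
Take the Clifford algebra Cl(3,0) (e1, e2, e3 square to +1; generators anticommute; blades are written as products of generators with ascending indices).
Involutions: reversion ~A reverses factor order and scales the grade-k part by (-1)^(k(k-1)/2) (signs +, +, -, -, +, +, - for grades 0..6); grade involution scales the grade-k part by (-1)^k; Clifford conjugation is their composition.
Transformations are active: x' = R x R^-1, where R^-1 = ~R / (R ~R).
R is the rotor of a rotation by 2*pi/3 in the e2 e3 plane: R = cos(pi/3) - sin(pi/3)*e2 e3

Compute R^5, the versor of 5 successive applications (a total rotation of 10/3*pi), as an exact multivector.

Half-angle bookkeeping: 5 applications in e2 e3 add up to rotor phase 5*pi/3 = 5*pi/3, so R^5 = cos(5*pi/3) - sin(5*pi/3)*e2 e3.
cos(5*pi/3) = 1/2 and sin(5*pi/3) = -sqrt(3)/2, so R^5 = 1/2 + sqrt(3)/2*e2 e3. The net rotation is 4/3*pi (after discarding 1 full turn, each of which contributes a factor -1 to the rotor); the rotor keeps the half-angle phase exactly.
Answer: 1/2 + sqrt(3)/2*e2 e3


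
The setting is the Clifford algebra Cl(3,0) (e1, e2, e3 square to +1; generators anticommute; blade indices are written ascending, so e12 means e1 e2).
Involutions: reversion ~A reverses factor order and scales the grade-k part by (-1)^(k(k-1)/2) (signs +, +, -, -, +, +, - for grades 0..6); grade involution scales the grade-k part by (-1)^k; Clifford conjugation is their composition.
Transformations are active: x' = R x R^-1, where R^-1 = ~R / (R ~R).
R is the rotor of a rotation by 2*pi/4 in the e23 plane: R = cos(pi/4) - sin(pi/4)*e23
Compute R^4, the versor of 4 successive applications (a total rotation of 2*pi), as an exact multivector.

Rotor phase runs at HALF the rotation angle; powers of one rotor simply add phase, so after 4 steps in e23 the phase is 4*pi/4 = pi and R^4 = cos(pi) - sin(pi)*e23.
cos(pi) = -1 and sin(pi) = 0, so R^4 = -1. The total rotation 2*pi is 1 full turn, so every vector returns to itself, yet the rotor is -1, on the OTHER sheet of the double cover (an odd number of 2*pi turns).
Answer: -1


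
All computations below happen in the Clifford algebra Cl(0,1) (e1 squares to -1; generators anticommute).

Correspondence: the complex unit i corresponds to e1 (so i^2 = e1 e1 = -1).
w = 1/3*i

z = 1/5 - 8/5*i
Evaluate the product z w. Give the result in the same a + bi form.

In blades: z = 1/5 - 8/5*e1, w = 1/3*e1.
Distribute z over w term by term (generator squares from the signature, products reordered to ascending indices): (1/5)*w = 1/15*e1; (-8/5*e1)*w = 8/15.
Sum: 8/15 + 1/15*e1; translating back through the correspondence:
Answer: 8/15 + 1/15*i


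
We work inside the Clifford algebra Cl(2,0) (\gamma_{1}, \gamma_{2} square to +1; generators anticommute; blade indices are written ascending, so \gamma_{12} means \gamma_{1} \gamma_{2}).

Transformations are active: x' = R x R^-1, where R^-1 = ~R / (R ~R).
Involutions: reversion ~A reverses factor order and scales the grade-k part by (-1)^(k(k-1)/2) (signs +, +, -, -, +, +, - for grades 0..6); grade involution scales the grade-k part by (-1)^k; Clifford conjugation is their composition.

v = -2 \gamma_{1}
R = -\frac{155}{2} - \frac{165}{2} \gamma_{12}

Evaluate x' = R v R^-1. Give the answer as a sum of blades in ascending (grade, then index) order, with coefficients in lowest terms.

~R = -\frac{155}{2} + \frac{165}{2} \gamma_{12}, and R ~R = \frac{25625}{2}, so R^-1 = ~R / (\frac{25625}{2}).
R v = 155 \gamma_{1} - 165 \gamma_{2}
Answer: \frac{128}{1025} \gamma_{1} + \frac{2046}{1025} \gamma_{2}


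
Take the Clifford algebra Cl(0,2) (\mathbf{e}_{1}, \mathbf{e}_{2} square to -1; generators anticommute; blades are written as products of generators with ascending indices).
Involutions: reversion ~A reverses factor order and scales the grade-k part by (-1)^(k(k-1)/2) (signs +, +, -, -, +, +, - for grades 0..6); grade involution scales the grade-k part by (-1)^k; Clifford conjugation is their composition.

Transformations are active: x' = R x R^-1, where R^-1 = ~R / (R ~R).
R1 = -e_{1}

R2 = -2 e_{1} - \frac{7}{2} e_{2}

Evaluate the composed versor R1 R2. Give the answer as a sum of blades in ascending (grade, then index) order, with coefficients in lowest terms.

Distribute over the terms of R1 (each basis-blade product reordered to ascending indices, repeated generators contracted through their squares):
(-e_{1}) R2 = -2 + \frac{7}{2} e_{1} e_{2}
Answer: -2 + \frac{7}{2} e_{1} e_{2}


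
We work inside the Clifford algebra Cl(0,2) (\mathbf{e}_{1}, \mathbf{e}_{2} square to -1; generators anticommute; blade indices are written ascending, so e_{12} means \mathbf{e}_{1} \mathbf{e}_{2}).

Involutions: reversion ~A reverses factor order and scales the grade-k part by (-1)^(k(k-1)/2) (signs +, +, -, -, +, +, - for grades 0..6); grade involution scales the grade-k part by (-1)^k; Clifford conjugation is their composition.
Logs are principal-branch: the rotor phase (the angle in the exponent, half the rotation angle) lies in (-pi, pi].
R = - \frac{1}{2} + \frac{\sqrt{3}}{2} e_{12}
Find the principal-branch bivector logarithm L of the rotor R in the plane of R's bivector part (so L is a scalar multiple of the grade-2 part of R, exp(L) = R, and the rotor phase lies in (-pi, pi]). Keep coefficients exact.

The scalar part of R is - \frac{1}{2}, which pins the rotor phase on the principal branch; dividing the bivector part by the sine of that phase recovers the unit plane, and L is the phase times that plane.
Concretely: cos(phase) = - \frac{1}{2} gives phase = ±\frac{2 \pi}{3}, and since phase/sin(phase) is even the sign is immaterial: L = (phase/sin(phase)) * <R>_2 = (\frac{4 \sqrt{3} \pi}{9}) * <R>_2.
Answer: \frac{2 \pi}{3} e_{12}


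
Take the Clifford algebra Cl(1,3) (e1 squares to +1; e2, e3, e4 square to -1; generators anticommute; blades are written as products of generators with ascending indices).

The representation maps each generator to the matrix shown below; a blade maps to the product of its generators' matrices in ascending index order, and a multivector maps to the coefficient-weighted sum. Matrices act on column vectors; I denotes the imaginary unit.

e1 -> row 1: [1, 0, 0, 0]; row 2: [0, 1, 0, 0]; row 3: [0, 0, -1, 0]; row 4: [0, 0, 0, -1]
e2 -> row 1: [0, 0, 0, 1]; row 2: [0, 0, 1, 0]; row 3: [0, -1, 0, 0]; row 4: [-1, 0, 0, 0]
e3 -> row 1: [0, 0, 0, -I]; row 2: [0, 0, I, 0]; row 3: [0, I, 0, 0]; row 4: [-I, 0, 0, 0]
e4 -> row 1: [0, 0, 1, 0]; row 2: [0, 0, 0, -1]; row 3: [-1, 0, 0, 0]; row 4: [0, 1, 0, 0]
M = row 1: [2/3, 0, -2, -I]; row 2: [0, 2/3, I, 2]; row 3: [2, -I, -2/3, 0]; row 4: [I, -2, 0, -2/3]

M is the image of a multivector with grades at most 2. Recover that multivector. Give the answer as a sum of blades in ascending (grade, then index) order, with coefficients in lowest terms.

Method: the blade images are trace-orthogonal — tr(rho(e_A) rho(e_B)^-1) = 4 if A = B and 0 otherwise — and rho(e_A)^-1 = (e_A)^2 * rho(e_A) with (e_A)^2 = +1 or -1, so the coefficient of e_A in the preimage is (e_A)^2 * tr(M rho(e_A))/4.
Nonzero projections over blades of grade <= 2: e1: (e1)^2 = +1, tr(M rho(e1)) = 8/3, coefficient 2/3; e4: (e4)^2 = -1, tr(M rho(e4)) = 8, coefficient -2; e1 e3: (e1 e3)^2 = +1, tr(M rho(e1 e3)) = 4, coefficient 1. Every other blade of grade <= 2 projects to 0.
Answer: 2/3*e1 - 2*e4 + e1 e3


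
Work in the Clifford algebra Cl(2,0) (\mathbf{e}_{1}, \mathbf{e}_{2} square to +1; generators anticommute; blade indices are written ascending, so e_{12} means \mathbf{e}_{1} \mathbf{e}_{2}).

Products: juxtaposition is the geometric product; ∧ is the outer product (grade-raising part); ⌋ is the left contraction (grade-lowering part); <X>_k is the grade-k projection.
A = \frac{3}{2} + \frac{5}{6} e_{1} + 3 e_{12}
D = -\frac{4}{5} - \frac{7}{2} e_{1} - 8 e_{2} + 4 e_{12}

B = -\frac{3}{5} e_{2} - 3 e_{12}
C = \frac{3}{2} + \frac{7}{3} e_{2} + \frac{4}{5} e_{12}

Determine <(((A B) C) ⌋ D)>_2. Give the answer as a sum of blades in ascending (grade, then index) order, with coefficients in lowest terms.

step 1: 9 - \frac{9}{5} e_{1} - \frac{17}{5} e_{2} - 5 e_{12}
step 2: \frac{287}{30} - \frac{1747}{150} e_{1} + \frac{723}{50} e_{2} - \frac{9}{2} e_{12}
step 3: -\frac{6457}{100} - \frac{27397}{300} e_{1} - \frac{3078}{25} e_{2} + \frac{574}{15} e_{12}
step 4: \frac{574}{15} e_{12}
Answer: \frac{574}{15} e_{12}


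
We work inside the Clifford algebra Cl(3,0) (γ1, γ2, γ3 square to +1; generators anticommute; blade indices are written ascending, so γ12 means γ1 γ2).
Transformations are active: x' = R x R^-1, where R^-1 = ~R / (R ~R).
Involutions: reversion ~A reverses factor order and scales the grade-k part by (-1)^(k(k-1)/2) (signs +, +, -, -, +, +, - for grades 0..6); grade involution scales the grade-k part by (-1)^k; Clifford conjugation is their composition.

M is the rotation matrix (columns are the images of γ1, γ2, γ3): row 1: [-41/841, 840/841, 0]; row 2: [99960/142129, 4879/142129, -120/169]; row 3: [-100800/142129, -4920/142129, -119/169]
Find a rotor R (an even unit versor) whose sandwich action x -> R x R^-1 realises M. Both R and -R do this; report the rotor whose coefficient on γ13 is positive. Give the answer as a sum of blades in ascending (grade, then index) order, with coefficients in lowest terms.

Method: write R = a + b12*γ12 + b13*γ13 + b23*γ23 with a^2 + b12^2 + b13^2 + b23^2 = 1 (so R^-1 = ~R). Expanding the columns R e_j ~R gives tr M = 4a^2 - 1 and, from the antisymmetric part, M21 - M12 = -4a*b12, M13 - M31 = 4a*b13, M32 - M23 = -4a*b23.
Here tr M = -102129/142129, so a^2 = (1 + tr M)/4 = 10000/142129 and a = ±100/377. Taking a = 100/377: M21 - M12 = -42000/142129, M13 - M31 = 100800/142129, M32 - M23 = 96000/142129, giving b12 = 105/377, b13 = 252/377, b23 = -240/377, i.e. R = 100/377 + 105/377*γ12 + 252/377*γ13 - 240/377*γ23.
Its γ13 coefficient is already positive.
Answer: 100/377 + 105/377*γ12 + 252/377*γ13 - 240/377*γ23. Why the constraint matters: R and -R act identically through the sandwich — M has trace -102129/142129 either way — so only the sign condition on γ13 picks one of the two preimages.


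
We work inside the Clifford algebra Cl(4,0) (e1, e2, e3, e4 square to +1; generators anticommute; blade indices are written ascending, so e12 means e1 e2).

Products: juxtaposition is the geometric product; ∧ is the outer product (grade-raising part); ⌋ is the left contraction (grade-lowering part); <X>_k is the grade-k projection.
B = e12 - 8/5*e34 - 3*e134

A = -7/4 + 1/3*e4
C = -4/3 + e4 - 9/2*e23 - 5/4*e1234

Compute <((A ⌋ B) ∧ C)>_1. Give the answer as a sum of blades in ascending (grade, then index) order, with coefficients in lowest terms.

step 1: 8/15*e3 - 7/4*e12 - e13 + 14/5*e34 + 21/4*e134
step 2: -32/45*e3 + 7/3*e12 + 4/3*e13 - 16/5*e34 - 7/4*e124 - 8*e134
step 3: -32/45*e3
Answer: -32/45*e3


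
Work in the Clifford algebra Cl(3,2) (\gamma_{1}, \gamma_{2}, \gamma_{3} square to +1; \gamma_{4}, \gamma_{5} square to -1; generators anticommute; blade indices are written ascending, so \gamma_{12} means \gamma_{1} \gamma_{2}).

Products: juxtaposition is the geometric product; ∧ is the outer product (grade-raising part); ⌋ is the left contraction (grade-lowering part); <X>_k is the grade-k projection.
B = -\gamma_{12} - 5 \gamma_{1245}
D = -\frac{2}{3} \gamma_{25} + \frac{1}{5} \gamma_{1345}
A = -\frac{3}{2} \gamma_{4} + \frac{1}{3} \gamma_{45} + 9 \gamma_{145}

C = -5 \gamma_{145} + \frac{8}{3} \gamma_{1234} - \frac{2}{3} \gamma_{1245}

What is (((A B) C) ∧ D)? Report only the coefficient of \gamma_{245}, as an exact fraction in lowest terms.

step 1: 45 \gamma_{2} + \frac{5}{3} \gamma_{12} + \frac{3}{2} \gamma_{124} - \frac{15}{2} \gamma_{125} - 9 \gamma_{245} - \frac{1}{3} \gamma_{1245}
step 2: \frac{2}{9} + 6 \gamma_{1} + \frac{5}{3} \gamma_{2} - 4 \gamma_{3} - 5 \gamma_{4} - \gamma_{5} + 45 \gamma_{12} + \frac{75}{2} \gamma_{24} + \frac{15}{2} \gamma_{25} - \frac{40}{9} \gamma_{34} + \frac{8}{9} \gamma_{35} + \frac{10}{9} \gamma_{45} - 120 \gamma_{134} + 24 \gamma_{135} + 30 \gamma_{145} + \frac{25}{3} \gamma_{245} + 20 \gamma_{345} + 225 \gamma_{1245}
step 3: -\frac{4}{27} \gamma_{25} - 4 \gamma_{125} - \frac{8}{3} \gamma_{235} - \frac{10}{3} \gamma_{245} + \frac{2}{45} \gamma_{1345} + \frac{80}{27} \gamma_{2345} + \frac{239}{3} \gamma_{12345}
Answer: -\frac{10}{3}


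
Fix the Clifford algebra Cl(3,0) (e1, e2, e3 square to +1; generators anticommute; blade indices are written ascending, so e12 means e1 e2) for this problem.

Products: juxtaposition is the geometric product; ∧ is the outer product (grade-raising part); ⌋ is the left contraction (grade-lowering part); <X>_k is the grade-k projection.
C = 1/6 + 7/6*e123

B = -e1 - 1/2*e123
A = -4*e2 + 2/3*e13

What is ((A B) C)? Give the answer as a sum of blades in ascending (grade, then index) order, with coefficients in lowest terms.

step 1: -1/3*e2 + 2/3*e3 - 4*e12 - 2*e13
step 2: -43/18*e2 + 43/9*e3 + 1/9*e12 + 1/18*e13
Answer: -43/18*e2 + 43/9*e3 + 1/9*e12 + 1/18*e13


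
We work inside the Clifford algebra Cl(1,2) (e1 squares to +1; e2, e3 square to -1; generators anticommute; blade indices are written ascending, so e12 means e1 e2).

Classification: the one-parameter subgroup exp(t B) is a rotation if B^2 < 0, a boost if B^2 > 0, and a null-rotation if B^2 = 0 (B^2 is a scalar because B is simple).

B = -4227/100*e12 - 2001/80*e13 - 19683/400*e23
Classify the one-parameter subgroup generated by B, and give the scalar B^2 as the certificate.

B^2 term by term: the squares give (-4227/100)^2*(e12)^2 + (-2001/80)^2*(e13)^2 + (-19683/400)^2*(e23)^2 = 17867529/10000*(+1) + 4004001/6400*(+1) + 387420489/160000*(-1) = -9 (each basis 2-blade squares to minus the product of its generators' squares); cross terms between blades sharing an index anticommute and cancel. So B^2 = -9.
Answer: rotation, certificate B^2 = -9. B^2 = -9 is basis-independent, so its sign is the whole story.


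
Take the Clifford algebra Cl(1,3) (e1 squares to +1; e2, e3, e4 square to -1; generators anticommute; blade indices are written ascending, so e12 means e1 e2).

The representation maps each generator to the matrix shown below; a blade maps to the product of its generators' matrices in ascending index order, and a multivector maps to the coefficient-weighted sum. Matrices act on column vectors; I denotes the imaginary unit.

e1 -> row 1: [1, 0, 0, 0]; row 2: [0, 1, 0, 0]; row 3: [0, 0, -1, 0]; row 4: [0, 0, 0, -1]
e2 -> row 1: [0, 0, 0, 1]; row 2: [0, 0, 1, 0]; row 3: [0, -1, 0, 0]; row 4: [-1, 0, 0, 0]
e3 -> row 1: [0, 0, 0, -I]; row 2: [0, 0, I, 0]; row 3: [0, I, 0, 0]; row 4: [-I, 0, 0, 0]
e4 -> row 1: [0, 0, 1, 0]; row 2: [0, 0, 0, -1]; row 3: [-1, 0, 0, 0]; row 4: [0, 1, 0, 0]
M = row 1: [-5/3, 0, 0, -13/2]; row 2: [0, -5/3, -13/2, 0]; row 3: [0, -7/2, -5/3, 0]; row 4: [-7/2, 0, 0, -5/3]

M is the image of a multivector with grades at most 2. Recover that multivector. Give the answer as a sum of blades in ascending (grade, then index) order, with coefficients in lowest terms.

Method: the blade images are trace-orthogonal — tr(rho(e_A) rho(e_B)^-1) = 4 if A = B and 0 otherwise — and rho(e_A)^-1 = (e_A)^2 * rho(e_A) with (e_A)^2 = +1 or -1, so the coefficient of e_A in the preimage is (e_A)^2 * tr(M rho(e_A))/4.
Nonzero projections over blades of grade <= 2: 1: (1)^2 = +1, tr(M 1) = -20/3, coefficient -5/3; e2: (e2)^2 = -1, tr(M rho(e2)) = 6, coefficient -3/2; e12: (e12)^2 = +1, tr(M rho(e12)) = -20, coefficient -5. Every other blade of grade <= 2 projects to 0.
Answer: -5/3 - 3/2*e2 - 5*e12


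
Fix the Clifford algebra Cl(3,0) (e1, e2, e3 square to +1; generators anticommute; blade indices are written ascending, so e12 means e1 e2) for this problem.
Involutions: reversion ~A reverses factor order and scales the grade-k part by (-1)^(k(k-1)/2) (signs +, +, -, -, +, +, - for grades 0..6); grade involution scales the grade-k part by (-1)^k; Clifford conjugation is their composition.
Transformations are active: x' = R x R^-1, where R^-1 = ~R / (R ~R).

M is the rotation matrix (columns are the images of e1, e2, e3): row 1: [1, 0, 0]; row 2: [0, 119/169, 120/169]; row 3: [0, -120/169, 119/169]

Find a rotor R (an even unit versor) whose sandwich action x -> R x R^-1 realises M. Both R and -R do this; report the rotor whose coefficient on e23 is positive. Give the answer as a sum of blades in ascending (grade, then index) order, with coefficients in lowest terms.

Method: write R = a + b12*e12 + b13*e13 + b23*e23 with a^2 + b12^2 + b13^2 + b23^2 = 1 (so R^-1 = ~R). Expanding the columns R e_j ~R gives tr M = 4a^2 - 1 and, from the antisymmetric part, M21 - M12 = -4a*b12, M13 - M31 = 4a*b13, M32 - M23 = -4a*b23.
Here tr M = 407/169, so a^2 = (1 + tr M)/4 = 144/169 and a = ±12/13. Taking a = 12/13: M21 - M12 = 0, M13 - M31 = 0, M32 - M23 = -240/169, giving b12 = 0, b13 = 0, b23 = 5/13, i.e. R = 12/13 + 5/13*e23.
Its e23 coefficient is already positive.
Answer: 12/13 + 5/13*e23. Key observation: the double cover Spin(3) -> SO(3) sends R and -R to the same matrix (trace 407/169 here), so the stated sign of the e23 coefficient is what selects one sheet.


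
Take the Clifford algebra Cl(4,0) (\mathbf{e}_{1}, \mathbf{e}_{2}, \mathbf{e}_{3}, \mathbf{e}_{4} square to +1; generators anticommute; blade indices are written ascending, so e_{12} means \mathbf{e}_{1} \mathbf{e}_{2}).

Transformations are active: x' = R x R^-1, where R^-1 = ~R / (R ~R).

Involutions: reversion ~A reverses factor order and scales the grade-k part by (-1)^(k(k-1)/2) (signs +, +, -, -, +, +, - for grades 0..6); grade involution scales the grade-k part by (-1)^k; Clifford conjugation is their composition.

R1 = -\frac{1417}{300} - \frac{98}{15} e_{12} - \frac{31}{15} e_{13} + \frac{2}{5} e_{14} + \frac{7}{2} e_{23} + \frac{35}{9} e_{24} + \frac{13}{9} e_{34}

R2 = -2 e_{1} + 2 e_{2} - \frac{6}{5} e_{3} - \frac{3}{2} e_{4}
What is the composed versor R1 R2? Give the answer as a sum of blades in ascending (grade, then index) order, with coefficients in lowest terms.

Distribute over the terms of R2 (each basis-blade product reordered to ascending indices, repeated generators contracted through their squares):
R1 (-2 e_{1}) = \frac{1417}{150} e_{1} - \frac{196}{15} e_{2} - \frac{62}{15} e_{3} + \frac{4}{5} e_{4} - 7 e_{123} - \frac{70}{9} e_{124} - \frac{26}{9} e_{134}
R1 (2 e_{2}) = -\frac{196}{15} e_{1} - \frac{1417}{150} e_{2} - 7 e_{3} - \frac{70}{9} e_{4} + \frac{62}{15} e_{123} - \frac{4}{5} e_{124} + \frac{26}{9} e_{234}
R1 (-\frac{6}{5} e_{3}) = \frac{62}{25} e_{1} - \frac{21}{5} e_{2} + \frac{1417}{250} e_{3} + \frac{26}{15} e_{4} + \frac{196}{25} e_{123} + \frac{12}{25} e_{134} + \frac{14}{3} e_{234}
R1 (-\frac{3}{2} e_{4}) = -\frac{3}{5} e_{1} - \frac{35}{6} e_{2} - \frac{13}{6} e_{3} + \frac{1417}{200} e_{4} + \frac{49}{5} e_{124} + \frac{31}{10} e_{134} - \frac{21}{4} e_{234}
Summing the partial products and collecting blades:
Answer: -\frac{87}{50} e_{1} - \frac{2441}{75} e_{2} - \frac{954}{125} e_{3} + \frac{3313}{1800} e_{4} + \frac{373}{75} e_{123} + \frac{11}{9} e_{124} + \frac{311}{450} e_{134} + \frac{83}{36} e_{234}


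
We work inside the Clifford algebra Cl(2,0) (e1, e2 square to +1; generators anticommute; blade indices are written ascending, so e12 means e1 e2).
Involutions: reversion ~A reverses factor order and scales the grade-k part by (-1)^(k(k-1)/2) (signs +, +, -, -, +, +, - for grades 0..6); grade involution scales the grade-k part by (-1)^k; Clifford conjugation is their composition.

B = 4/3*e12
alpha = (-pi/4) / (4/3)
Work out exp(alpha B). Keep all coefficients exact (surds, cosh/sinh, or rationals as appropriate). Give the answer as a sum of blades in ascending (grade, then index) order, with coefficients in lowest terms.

B^2 = (4/3)^2*(e12)^2 = 16/9*(-1) = -16/9 (a basis 2-blade squares to minus the product of its generators' squares).
B^2 = -16/9 — a negative square means the series sums to a rotation: l = 4/3, alpha*l = -pi/4, so exp(alpha B) = cos(-pi/4) + (sin(-pi/4)/(4/3))*B = sqrt(2)/2 + (-3*sqrt(2)/8)*B.
Answer: sqrt(2)/2 - sqrt(2)/2*e12


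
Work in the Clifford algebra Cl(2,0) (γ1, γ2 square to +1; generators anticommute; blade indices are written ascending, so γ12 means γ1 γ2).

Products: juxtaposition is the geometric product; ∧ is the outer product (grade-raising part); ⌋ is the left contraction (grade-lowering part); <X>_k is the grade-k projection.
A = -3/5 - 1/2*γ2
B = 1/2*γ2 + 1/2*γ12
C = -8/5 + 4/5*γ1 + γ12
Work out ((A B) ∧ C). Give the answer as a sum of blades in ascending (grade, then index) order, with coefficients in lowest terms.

step 1: -1/4 + 1/4*γ1 - 3/10*γ2 - 3/10*γ12
step 2: 2/5 - 3/5*γ1 + 12/25*γ2 + 47/100*γ12
Answer: 2/5 - 3/5*γ1 + 12/25*γ2 + 47/100*γ12


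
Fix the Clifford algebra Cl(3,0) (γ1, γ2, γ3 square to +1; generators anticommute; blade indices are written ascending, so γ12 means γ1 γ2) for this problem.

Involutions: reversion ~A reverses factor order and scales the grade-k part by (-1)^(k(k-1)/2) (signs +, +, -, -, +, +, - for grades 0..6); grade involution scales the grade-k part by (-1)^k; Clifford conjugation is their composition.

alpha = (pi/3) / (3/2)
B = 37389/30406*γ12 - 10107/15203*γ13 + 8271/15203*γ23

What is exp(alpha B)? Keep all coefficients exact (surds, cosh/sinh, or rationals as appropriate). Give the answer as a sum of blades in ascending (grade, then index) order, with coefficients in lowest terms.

B^2 term by term: the squares give (37389/30406)^2*(γ12)^2 + (-10107/15203)^2*(γ13)^2 + (8271/15203)^2*(γ23)^2 = 1397937321/924524836*(-1) + 102151449/231131209*(-1) + 68409441/231131209*(-1) = -9/4 (each basis 2-blade squares to minus the product of its generators' squares); cross terms between blades sharing an index anticommute and cancel. So B^2 = -9/4.
B^2 = -9/4 — B^2 < 0, so the exponential closes trigonometrically: l = 3/2, alpha*l = pi/3, so exp(alpha B) = cos(pi/3) + (sin(pi/3)/(3/2))*B = 1/2 + (sqrt(3)/3)*B.
Answer: 1/2 + 12463*sqrt(3)/30406*γ12 - 3369*sqrt(3)/15203*γ13 + 2757*sqrt(3)/15203*γ23


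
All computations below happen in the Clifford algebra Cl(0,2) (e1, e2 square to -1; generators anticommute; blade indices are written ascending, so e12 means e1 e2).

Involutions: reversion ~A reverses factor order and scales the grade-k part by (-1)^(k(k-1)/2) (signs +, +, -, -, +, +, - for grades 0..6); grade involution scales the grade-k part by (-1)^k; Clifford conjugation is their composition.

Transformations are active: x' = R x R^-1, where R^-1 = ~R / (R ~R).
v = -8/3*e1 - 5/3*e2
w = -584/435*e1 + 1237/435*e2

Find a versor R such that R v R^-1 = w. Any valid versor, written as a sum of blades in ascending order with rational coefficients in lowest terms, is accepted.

Construction: equal norms (both -89/9) license R = v + w = -1744/435*e1 + 512/435*e2 — nothing changes along that direction, while (v - w)/2 changes sign, so v maps onto w.
Answer: -1744/435*e1 + 512/435*e2
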